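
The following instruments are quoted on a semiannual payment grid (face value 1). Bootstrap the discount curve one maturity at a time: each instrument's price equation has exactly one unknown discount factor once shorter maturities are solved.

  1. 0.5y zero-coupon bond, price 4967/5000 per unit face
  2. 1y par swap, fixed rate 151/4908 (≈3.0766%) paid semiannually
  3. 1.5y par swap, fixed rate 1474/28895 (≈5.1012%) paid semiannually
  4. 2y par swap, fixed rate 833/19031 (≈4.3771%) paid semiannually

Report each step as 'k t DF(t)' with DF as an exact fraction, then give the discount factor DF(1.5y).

1 1/2 4967/5000
2 1 4849/5000
3 3/2 9263/10000
4 2 9167/10000
DF(1.5y) = 9263/10000 ≈ 0.926300

step 1 [0.5y] zero: DF = P = 4967/5000 ≈ 0.993400
step 2 [1y] swap r/2=151/9816: DF=(1 − 151/9816·(0.993400))/(1+151/9816) = 4849/5000 ≈ 0.969800
step 3 [1.5y] swap r/2=737/28895: DF=(1 − 737/28895·(0.993400+0.969800))/(1+737/28895) = 9263/10000 ≈ 0.926300
step 4 [2y] swap r/2=833/38062: DF=(1 − 833/38062·(0.993400+0.969800+0.926300))/(1+833/38062) = 9167/10000 ≈ 0.916700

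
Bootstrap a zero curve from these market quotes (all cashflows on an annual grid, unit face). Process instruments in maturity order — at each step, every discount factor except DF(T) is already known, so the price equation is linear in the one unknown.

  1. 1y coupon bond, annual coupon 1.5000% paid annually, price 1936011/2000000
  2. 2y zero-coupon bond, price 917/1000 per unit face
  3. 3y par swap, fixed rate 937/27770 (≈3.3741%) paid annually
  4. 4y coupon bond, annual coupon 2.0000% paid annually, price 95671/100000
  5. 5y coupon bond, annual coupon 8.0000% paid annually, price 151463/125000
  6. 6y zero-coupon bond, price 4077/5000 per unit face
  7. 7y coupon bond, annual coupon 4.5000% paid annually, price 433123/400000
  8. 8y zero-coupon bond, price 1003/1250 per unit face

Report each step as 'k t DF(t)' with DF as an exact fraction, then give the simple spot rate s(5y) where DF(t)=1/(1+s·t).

1 1 9537/10000
2 2 917/1000
3 3 9063/10000
4 4 1767/2000
5 5 2127/2500
6 6 4077/5000
7 7 2017/2500
8 8 1003/1250
s(5y) = (1/(2127/2500) − 1)/(5) = 373/10635 ≈ 3.5073%

step 1 [1y] bond c/1=3/200: DF=(1936011/2000000 − 3/200·(0))/(1+3/200) = 9537/10000 ≈ 0.953700
step 2 [2y] zero: DF = P = 917/1000 ≈ 0.917000
step 3 [3y] swap r/1=937/27770: DF=(1 − 937/27770·(0.953700+0.917000))/(1+937/27770) = 9063/10000 ≈ 0.906300
step 4 [4y] bond c/1=1/50: DF=(95671/100000 − 1/50·(0.953700+0.917000+0.906300))/(1+1/50) = 1767/2000 ≈ 0.883500
step 5 [5y] bond c/1=2/25: DF=(151463/125000 − 2/25·(0.953700+0.917000+0.906300+0.883500))/(1+2/25) = 2127/2500 ≈ 0.850800
step 6 [6y] zero: DF = P = 4077/5000 ≈ 0.815400
step 7 [7y] bond c/1=9/200: DF=(433123/400000 − 9/200·(0.953700+0.917000+0.906300+0.883500+0.850800+0.815400))/(1+9/200) = 2017/2500 ≈ 0.806800
step 8 [8y] zero: DF = P = 1003/1250 ≈ 0.802400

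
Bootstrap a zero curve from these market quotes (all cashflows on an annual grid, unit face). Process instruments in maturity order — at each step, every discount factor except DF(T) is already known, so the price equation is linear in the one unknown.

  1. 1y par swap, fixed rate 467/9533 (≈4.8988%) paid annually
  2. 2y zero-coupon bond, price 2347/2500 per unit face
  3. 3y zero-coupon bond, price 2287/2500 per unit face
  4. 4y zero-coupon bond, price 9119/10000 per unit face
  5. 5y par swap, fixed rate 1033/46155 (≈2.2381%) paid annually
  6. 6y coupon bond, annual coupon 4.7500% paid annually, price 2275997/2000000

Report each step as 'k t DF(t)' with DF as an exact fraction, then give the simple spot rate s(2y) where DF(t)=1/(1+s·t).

step 1 [1y] swap r/1=467/9533: DF=(1 − 467/9533·(0))/(1+467/9533) = 9533/10000 ≈ 0.953300
step 2 [2y] zero: DF = P = 2347/2500 ≈ 0.938800
step 3 [3y] zero: DF = P = 2287/2500 ≈ 0.914800
step 4 [4y] zero: DF = P = 9119/10000 ≈ 0.911900
step 5 [5y] swap r/1=1033/46155: DF=(1 − 1033/46155·(0.953300+0.938800+0.914800+0.911900))/(1+1033/46155) = 8967/10000 ≈ 0.896700
step 6 [6y] bond c/1=19/400: DF=(2275997/2000000 − 19/400·(0.953300+0.938800+0.914800+0.911900+0.896700))/(1+19/400) = 8771/10000 ≈ 0.877100

1 1 9533/10000
2 2 2347/2500
3 3 2287/2500
4 4 9119/10000
5 5 8967/10000
6 6 8771/10000
s(2y) = (1/(2347/2500) − 1)/(2) = 153/4694 ≈ 3.2595%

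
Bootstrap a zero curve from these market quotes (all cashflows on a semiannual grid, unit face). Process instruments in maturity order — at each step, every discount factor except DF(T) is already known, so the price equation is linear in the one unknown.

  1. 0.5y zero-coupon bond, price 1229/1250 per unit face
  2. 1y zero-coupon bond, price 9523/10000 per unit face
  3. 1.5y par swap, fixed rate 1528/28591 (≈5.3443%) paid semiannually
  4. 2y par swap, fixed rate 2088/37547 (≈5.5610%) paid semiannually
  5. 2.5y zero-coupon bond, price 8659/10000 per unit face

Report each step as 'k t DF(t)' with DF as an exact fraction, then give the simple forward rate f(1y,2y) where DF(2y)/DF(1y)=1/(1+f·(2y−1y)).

1 1/2 1229/1250
2 1 9523/10000
3 3/2 2309/2500
4 2 2239/2500
5 5/2 8659/10000
f(1y,2y) = ((9523/10000)/(2239/2500) − 1)/(1) = 567/8956 ≈ 6.3310%

step 1 [0.5y] zero: DF = P = 1229/1250 ≈ 0.983200
step 2 [1y] zero: DF = P = 9523/10000 ≈ 0.952300
step 3 [1.5y] swap r/2=764/28591: DF=(1 − 764/28591·(0.983200+0.952300))/(1+764/28591) = 2309/2500 ≈ 0.923600
step 4 [2y] swap r/2=1044/37547: DF=(1 − 1044/37547·(0.983200+0.952300+0.923600))/(1+1044/37547) = 2239/2500 ≈ 0.895600
step 5 [2.5y] zero: DF = P = 8659/10000 ≈ 0.865900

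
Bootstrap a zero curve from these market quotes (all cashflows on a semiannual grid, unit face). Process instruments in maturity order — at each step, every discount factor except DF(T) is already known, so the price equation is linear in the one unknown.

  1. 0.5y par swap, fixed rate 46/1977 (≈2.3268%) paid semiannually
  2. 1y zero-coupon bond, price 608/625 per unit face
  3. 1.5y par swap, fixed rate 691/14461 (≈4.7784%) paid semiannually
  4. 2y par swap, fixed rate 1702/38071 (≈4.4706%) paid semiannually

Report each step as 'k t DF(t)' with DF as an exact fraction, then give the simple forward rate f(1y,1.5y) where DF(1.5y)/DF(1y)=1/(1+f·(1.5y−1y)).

1 1/2 1977/2000
2 1 608/625
3 3/2 9309/10000
4 2 9149/10000
f(1y,1.5y) = ((608/625)/(9309/10000) − 1)/(1/2) = 838/9309 ≈ 9.0020%

step 1 [0.5y] swap r/2=23/1977: DF=(1 − 23/1977·(0))/(1+23/1977) = 1977/2000 ≈ 0.988500
step 2 [1y] zero: DF = P = 608/625 ≈ 0.972800
step 3 [1.5y] swap r/2=691/28922: DF=(1 − 691/28922·(0.988500+0.972800))/(1+691/28922) = 9309/10000 ≈ 0.930900
step 4 [2y] swap r/2=851/38071: DF=(1 − 851/38071·(0.988500+0.972800+0.930900))/(1+851/38071) = 9149/10000 ≈ 0.914900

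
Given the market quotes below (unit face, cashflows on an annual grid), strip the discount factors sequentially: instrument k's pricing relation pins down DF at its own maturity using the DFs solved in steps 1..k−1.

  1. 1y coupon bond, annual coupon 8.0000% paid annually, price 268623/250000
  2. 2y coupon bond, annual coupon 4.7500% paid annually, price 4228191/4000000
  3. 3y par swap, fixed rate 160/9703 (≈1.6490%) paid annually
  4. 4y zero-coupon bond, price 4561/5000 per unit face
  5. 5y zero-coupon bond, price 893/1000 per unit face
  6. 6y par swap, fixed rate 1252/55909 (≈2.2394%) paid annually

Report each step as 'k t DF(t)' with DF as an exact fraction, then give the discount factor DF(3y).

step 1 [1y] bond c/1=2/25: DF=(268623/250000 − 2/25·(0))/(1+2/25) = 9949/10000 ≈ 0.994900
step 2 [2y] bond c/1=19/400: DF=(4228191/4000000 − 19/400·(0.994900))/(1+19/400) = 241/250 ≈ 0.964000
step 3 [3y] swap r/1=160/9703: DF=(1 − 160/9703·(0.994900+0.964000))/(1+160/9703) = 119/125 ≈ 0.952000
step 4 [4y] zero: DF = P = 4561/5000 ≈ 0.912200
step 5 [5y] zero: DF = P = 893/1000 ≈ 0.893000
step 6 [6y] swap r/1=1252/55909: DF=(1 − 1252/55909·(0.994900+0.964000+0.952000+0.912200+0.893000))/(1+1252/55909) = 2187/2500 ≈ 0.874800

1 1 9949/10000
2 2 241/250
3 3 119/125
4 4 4561/5000
5 5 893/1000
6 6 2187/2500
DF(3y) = 119/125 ≈ 0.952000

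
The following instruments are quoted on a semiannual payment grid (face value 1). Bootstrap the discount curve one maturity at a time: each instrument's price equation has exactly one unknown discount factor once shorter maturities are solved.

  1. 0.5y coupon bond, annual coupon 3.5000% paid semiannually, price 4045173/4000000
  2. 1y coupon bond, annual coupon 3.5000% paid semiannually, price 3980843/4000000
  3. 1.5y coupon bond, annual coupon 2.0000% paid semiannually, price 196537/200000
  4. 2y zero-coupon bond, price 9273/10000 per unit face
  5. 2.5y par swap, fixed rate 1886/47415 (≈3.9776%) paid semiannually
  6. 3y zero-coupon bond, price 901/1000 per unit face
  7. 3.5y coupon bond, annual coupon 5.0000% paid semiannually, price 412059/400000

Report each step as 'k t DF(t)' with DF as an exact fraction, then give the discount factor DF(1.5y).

1 1/2 9939/10000
2 1 961/1000
3 3/2 596/625
4 2 9273/10000
5 5/2 9057/10000
6 3 901/1000
7 7/2 4337/5000
DF(1.5y) = 596/625 ≈ 0.953600

step 1 [0.5y] bond c/2=7/400: DF=(4045173/4000000 − 7/400·(0))/(1+7/400) = 9939/10000 ≈ 0.993900
step 2 [1y] bond c/2=7/400: DF=(3980843/4000000 − 7/400·(0.993900))/(1+7/400) = 961/1000 ≈ 0.961000
step 3 [1.5y] bond c/2=1/100: DF=(196537/200000 − 1/100·(0.993900+0.961000))/(1+1/100) = 596/625 ≈ 0.953600
step 4 [2y] zero: DF = P = 9273/10000 ≈ 0.927300
step 5 [2.5y] swap r/2=943/47415: DF=(1 − 943/47415·(0.993900+0.961000+0.953600+0.927300))/(1+943/47415) = 9057/10000 ≈ 0.905700
step 6 [3y] zero: DF = P = 901/1000 ≈ 0.901000
step 7 [3.5y] bond c/2=1/40: DF=(412059/400000 − 1/40·(0.993900+0.961000+0.953600+0.927300+0.905700+0.901000))/(1+1/40) = 4337/5000 ≈ 0.867400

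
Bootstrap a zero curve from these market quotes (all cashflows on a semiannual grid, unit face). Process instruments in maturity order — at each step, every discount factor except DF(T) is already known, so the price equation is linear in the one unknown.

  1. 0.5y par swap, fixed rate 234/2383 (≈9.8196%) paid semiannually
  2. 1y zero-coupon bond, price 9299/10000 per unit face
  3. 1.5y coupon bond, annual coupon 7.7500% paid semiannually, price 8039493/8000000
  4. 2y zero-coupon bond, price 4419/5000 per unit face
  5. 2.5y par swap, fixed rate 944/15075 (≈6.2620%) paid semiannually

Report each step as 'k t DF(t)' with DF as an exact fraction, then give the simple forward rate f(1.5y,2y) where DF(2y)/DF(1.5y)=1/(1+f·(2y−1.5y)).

1 1/2 2383/2500
2 1 9299/10000
3 3/2 2243/2500
4 2 4419/5000
5 5/2 1073/1250
f(1.5y,2y) = ((2243/2500)/(4419/5000) − 1)/(1/2) = 134/4419 ≈ 3.0324%

step 1 [0.5y] swap r/2=117/2383: DF=(1 − 117/2383·(0))/(1+117/2383) = 2383/2500 ≈ 0.953200
step 2 [1y] zero: DF = P = 9299/10000 ≈ 0.929900
step 3 [1.5y] bond c/2=31/800: DF=(8039493/8000000 − 31/800·(0.953200+0.929900))/(1+31/800) = 2243/2500 ≈ 0.897200
step 4 [2y] zero: DF = P = 4419/5000 ≈ 0.883800
step 5 [2.5y] swap r/2=472/15075: DF=(1 − 472/15075·(0.953200+0.929900+0.897200+0.883800))/(1+472/15075) = 1073/1250 ≈ 0.858400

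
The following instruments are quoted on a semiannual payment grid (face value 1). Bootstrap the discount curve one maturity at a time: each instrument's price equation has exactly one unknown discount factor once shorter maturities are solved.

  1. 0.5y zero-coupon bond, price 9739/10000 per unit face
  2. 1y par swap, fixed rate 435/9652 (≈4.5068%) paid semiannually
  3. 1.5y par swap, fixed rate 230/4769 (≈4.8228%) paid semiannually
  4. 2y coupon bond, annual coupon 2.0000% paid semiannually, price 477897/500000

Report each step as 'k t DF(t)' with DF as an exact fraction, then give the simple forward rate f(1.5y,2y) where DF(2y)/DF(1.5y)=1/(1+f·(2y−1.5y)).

step 1 [0.5y] zero: DF = P = 9739/10000 ≈ 0.973900
step 2 [1y] swap r/2=435/19304: DF=(1 − 435/19304·(0.973900))/(1+435/19304) = 1913/2000 ≈ 0.956500
step 3 [1.5y] swap r/2=115/4769: DF=(1 − 115/4769·(0.973900+0.956500))/(1+115/4769) = 931/1000 ≈ 0.931000
step 4 [2y] bond c/2=1/100: DF=(477897/500000 − 1/100·(0.973900+0.956500+0.931000))/(1+1/100) = 459/500 ≈ 0.918000

1 1/2 9739/10000
2 1 1913/2000
3 3/2 931/1000
4 2 459/500
f(1.5y,2y) = ((931/1000)/(459/500) − 1)/(1/2) = 13/459 ≈ 2.8322%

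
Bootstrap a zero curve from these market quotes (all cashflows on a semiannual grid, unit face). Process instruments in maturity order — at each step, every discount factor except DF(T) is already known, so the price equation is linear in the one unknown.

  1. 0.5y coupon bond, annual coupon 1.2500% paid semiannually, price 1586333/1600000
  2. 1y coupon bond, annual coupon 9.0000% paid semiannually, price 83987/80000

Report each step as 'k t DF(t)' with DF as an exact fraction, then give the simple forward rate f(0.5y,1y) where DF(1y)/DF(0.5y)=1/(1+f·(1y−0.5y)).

1 1/2 9853/10000
2 1 4811/5000
f(0.5y,1y) = ((9853/10000)/(4811/5000) − 1)/(1/2) = 231/4811 ≈ 4.8015%

step 1 [0.5y] bond c/2=1/160: DF=(1586333/1600000 − 1/160·(0))/(1+1/160) = 9853/10000 ≈ 0.985300
step 2 [1y] bond c/2=9/200: DF=(83987/80000 − 9/200·(0.985300))/(1+9/200) = 4811/5000 ≈ 0.962200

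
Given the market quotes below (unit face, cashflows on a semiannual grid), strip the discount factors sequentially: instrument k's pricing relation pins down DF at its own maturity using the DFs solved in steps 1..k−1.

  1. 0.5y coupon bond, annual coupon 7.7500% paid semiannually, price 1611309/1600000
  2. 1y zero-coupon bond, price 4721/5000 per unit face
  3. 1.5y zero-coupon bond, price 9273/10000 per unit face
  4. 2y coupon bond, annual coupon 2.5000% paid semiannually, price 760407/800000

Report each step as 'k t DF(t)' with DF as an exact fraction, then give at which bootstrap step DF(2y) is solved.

1 1/2 1939/2000
2 1 4721/5000
3 3/2 9273/10000
4 2 9037/10000
DF(2y) is solved at step 4

step 1 [0.5y] bond c/2=31/800: DF=(1611309/1600000 − 31/800·(0))/(1+31/800) = 1939/2000 ≈ 0.969500
step 2 [1y] zero: DF = P = 4721/5000 ≈ 0.944200
step 3 [1.5y] zero: DF = P = 9273/10000 ≈ 0.927300
step 4 [2y] bond c/2=1/80: DF=(760407/800000 − 1/80·(0.969500+0.944200+0.927300))/(1+1/80) = 9037/10000 ≈ 0.903700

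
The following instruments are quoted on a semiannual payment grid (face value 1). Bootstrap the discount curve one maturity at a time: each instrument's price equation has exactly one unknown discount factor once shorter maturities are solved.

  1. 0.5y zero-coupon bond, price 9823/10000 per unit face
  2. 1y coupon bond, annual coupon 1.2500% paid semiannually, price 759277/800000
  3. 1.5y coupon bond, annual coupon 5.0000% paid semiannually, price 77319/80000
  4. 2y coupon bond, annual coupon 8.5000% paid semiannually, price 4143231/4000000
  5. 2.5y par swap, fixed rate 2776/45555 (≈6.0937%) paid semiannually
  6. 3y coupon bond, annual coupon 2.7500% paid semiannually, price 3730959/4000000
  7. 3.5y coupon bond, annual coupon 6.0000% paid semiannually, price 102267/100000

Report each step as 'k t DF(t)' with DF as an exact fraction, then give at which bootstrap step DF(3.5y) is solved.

step 1 [0.5y] zero: DF = P = 9823/10000 ≈ 0.982300
step 2 [1y] bond c/2=1/160: DF=(759277/800000 − 1/160·(0.982300))/(1+1/160) = 9371/10000 ≈ 0.937100
step 3 [1.5y] bond c/2=1/40: DF=(77319/80000 − 1/40·(0.982300+0.937100))/(1+1/40) = 8961/10000 ≈ 0.896100
step 4 [2y] bond c/2=17/400: DF=(4143231/4000000 − 17/400·(0.982300+0.937100+0.896100))/(1+17/400) = 2197/2500 ≈ 0.878800
step 5 [2.5y] swap r/2=1388/45555: DF=(1 − 1388/45555·(0.982300+0.937100+0.896100+0.878800))/(1+1388/45555) = 2153/2500 ≈ 0.861200
step 6 [3y] bond c/2=11/800: DF=(3730959/4000000 − 11/800·(0.982300+0.937100+0.896100+0.878800+0.861200))/(1+11/800) = 8583/10000 ≈ 0.858300
step 7 [3.5y] bond c/2=3/100: DF=(102267/100000 − 3/100·(0.982300+0.937100+0.896100+0.878800+0.861200+0.858300))/(1+3/100) = 522/625 ≈ 0.835200

1 1/2 9823/10000
2 1 9371/10000
3 3/2 8961/10000
4 2 2197/2500
5 5/2 2153/2500
6 3 8583/10000
7 7/2 522/625
DF(3.5y) is solved at step 7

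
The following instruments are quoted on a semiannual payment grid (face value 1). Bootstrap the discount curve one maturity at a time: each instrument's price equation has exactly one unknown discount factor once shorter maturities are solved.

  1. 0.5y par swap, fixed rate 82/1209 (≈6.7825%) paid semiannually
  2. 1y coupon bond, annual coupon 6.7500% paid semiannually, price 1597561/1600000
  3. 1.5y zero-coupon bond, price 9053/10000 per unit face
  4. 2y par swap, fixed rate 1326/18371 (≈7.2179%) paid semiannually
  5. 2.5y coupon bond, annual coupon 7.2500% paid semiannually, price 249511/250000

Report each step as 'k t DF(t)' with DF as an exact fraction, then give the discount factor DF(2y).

step 1 [0.5y] swap r/2=41/1209: DF=(1 − 41/1209·(0))/(1+41/1209) = 1209/1250 ≈ 0.967200
step 2 [1y] bond c/2=27/800: DF=(1597561/1600000 − 27/800·(0.967200))/(1+27/800) = 9343/10000 ≈ 0.934300
step 3 [1.5y] zero: DF = P = 9053/10000 ≈ 0.905300
step 4 [2y] swap r/2=663/18371: DF=(1 − 663/18371·(0.967200+0.934300+0.905300))/(1+663/18371) = 4337/5000 ≈ 0.867400
step 5 [2.5y] bond c/2=29/800: DF=(249511/250000 − 29/800·(0.967200+0.934300+0.905300+0.867400))/(1+29/800) = 4173/5000 ≈ 0.834600

1 1/2 1209/1250
2 1 9343/10000
3 3/2 9053/10000
4 2 4337/5000
5 5/2 4173/5000
DF(2y) = 4337/5000 ≈ 0.867400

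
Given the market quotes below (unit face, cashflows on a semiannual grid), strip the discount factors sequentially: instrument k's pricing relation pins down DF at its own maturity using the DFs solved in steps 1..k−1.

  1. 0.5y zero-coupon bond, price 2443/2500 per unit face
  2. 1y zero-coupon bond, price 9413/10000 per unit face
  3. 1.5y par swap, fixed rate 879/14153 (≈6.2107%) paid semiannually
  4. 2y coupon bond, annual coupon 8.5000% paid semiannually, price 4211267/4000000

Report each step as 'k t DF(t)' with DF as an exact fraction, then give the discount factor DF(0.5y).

step 1 [0.5y] zero: DF = P = 2443/2500 ≈ 0.977200
step 2 [1y] zero: DF = P = 9413/10000 ≈ 0.941300
step 3 [1.5y] swap r/2=879/28306: DF=(1 − 879/28306·(0.977200+0.941300))/(1+879/28306) = 9121/10000 ≈ 0.912100
step 4 [2y] bond c/2=17/400: DF=(4211267/4000000 − 17/400·(0.977200+0.941300+0.912100))/(1+17/400) = 1789/2000 ≈ 0.894500

1 1/2 2443/2500
2 1 9413/10000
3 3/2 9121/10000
4 2 1789/2000
DF(0.5y) = 2443/2500 ≈ 0.977200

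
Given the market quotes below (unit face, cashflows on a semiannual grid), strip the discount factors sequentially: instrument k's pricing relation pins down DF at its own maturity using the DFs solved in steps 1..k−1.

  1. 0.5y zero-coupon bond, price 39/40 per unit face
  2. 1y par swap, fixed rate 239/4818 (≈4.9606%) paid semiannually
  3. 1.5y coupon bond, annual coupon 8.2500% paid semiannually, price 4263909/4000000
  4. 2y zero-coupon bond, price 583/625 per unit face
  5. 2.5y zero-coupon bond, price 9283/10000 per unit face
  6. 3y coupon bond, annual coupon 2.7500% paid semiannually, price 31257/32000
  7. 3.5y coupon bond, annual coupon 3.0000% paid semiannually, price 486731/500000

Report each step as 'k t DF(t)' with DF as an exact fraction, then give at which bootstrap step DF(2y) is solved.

step 1 [0.5y] zero: DF = P = 39/40 ≈ 0.975000
step 2 [1y] swap r/2=239/9636: DF=(1 − 239/9636·(0.975000))/(1+239/9636) = 4761/5000 ≈ 0.952200
step 3 [1.5y] bond c/2=33/800: DF=(4263909/4000000 − 33/800·(0.975000+0.952200))/(1+33/800) = 4737/5000 ≈ 0.947400
step 4 [2y] zero: DF = P = 583/625 ≈ 0.932800
step 5 [2.5y] zero: DF = P = 9283/10000 ≈ 0.928300
step 6 [3y] bond c/2=11/800: DF=(31257/32000 − 11/800·(0.975000+0.952200+0.947400+0.932800+0.928300))/(1+11/800) = 8993/10000 ≈ 0.899300
step 7 [3.5y] bond c/2=3/200: DF=(486731/500000 − 3/200·(0.975000+0.952200+0.947400+0.932800+0.928300+0.899300))/(1+3/200) = 4379/5000 ≈ 0.875800

1 1/2 39/40
2 1 4761/5000
3 3/2 4737/5000
4 2 583/625
5 5/2 9283/10000
6 3 8993/10000
7 7/2 4379/5000
DF(2y) is solved at step 4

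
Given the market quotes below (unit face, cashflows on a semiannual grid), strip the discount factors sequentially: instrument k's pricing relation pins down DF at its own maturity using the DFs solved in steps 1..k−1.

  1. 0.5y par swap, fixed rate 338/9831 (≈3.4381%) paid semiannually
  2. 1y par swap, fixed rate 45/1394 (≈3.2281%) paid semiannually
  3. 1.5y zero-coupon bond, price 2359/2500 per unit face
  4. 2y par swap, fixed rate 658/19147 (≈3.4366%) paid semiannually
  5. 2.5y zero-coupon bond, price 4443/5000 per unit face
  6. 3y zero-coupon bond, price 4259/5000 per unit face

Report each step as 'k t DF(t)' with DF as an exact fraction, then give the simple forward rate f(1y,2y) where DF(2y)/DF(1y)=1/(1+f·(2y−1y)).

step 1 [0.5y] swap r/2=169/9831: DF=(1 − 169/9831·(0))/(1+169/9831) = 9831/10000 ≈ 0.983100
step 2 [1y] swap r/2=45/2788: DF=(1 − 45/2788·(0.983100))/(1+45/2788) = 1937/2000 ≈ 0.968500
step 3 [1.5y] zero: DF = P = 2359/2500 ≈ 0.943600
step 4 [2y] swap r/2=329/19147: DF=(1 − 329/19147·(0.983100+0.968500+0.943600))/(1+329/19147) = 4671/5000 ≈ 0.934200
step 5 [2.5y] zero: DF = P = 4443/5000 ≈ 0.888600
step 6 [3y] zero: DF = P = 4259/5000 ≈ 0.851800

1 1/2 9831/10000
2 1 1937/2000
3 3/2 2359/2500
4 2 4671/5000
5 5/2 4443/5000
6 3 4259/5000
f(1y,2y) = ((1937/2000)/(4671/5000) − 1)/(1) = 343/9342 ≈ 3.6716%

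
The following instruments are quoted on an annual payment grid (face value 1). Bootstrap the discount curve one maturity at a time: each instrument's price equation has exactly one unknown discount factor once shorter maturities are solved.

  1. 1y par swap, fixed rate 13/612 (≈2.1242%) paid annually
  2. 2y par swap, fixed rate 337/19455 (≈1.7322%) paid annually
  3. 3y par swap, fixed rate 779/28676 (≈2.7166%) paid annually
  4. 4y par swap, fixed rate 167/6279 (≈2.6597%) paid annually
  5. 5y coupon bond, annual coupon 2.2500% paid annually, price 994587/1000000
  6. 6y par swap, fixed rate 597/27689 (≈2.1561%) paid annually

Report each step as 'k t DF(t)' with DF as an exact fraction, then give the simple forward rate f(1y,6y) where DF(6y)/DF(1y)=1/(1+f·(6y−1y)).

1 1 612/625
2 2 9663/10000
3 3 9221/10000
4 4 4499/5000
5 5 4449/5000
6 6 4403/5000
f(1y,6y) = ((612/625)/(4403/5000) − 1)/(5) = 29/1295 ≈ 2.2394%

step 1 [1y] swap r/1=13/612: DF=(1 − 13/612·(0))/(1+13/612) = 612/625 ≈ 0.979200
step 2 [2y] swap r/1=337/19455: DF=(1 − 337/19455·(0.979200))/(1+337/19455) = 9663/10000 ≈ 0.966300
step 3 [3y] swap r/1=779/28676: DF=(1 − 779/28676·(0.979200+0.966300))/(1+779/28676) = 9221/10000 ≈ 0.922100
step 4 [4y] swap r/1=167/6279: DF=(1 − 167/6279·(0.979200+0.966300+0.922100))/(1+167/6279) = 4499/5000 ≈ 0.899800
step 5 [5y] bond c/1=9/400: DF=(994587/1000000 − 9/400·(0.979200+0.966300+0.922100+0.899800))/(1+9/400) = 4449/5000 ≈ 0.889800
step 6 [6y] swap r/1=597/27689: DF=(1 − 597/27689·(0.979200+0.966300+0.922100+0.899800+0.889800))/(1+597/27689) = 4403/5000 ≈ 0.880600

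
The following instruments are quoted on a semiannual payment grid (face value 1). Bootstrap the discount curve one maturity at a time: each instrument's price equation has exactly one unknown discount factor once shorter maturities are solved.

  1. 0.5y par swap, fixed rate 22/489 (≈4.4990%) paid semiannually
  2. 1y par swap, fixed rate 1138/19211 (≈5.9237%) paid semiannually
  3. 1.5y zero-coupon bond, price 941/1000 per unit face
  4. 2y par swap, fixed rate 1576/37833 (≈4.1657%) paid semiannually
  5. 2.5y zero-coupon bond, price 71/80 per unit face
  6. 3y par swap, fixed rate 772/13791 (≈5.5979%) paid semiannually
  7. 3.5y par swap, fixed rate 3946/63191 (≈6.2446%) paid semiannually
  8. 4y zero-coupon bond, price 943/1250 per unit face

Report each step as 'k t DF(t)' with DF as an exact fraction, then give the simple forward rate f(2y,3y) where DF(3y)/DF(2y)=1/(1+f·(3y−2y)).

1 1/2 489/500
2 1 9431/10000
3 3/2 941/1000
4 2 2303/2500
5 5/2 71/80
6 3 1057/1250
7 7/2 8027/10000
8 4 943/1250
f(2y,3y) = ((2303/2500)/(1057/1250) − 1)/(1) = 27/302 ≈ 8.9404%

step 1 [0.5y] swap r/2=11/489: DF=(1 − 11/489·(0))/(1+11/489) = 489/500 ≈ 0.978000
step 2 [1y] swap r/2=569/19211: DF=(1 − 569/19211·(0.978000))/(1+569/19211) = 9431/10000 ≈ 0.943100
step 3 [1.5y] zero: DF = P = 941/1000 ≈ 0.941000
step 4 [2y] swap r/2=788/37833: DF=(1 − 788/37833·(0.978000+0.943100+0.941000))/(1+788/37833) = 2303/2500 ≈ 0.921200
step 5 [2.5y] zero: DF = P = 71/80 ≈ 0.887500
step 6 [3y] swap r/2=386/13791: DF=(1 − 386/13791·(0.978000+0.943100+0.941000+0.921200+0.887500))/(1+386/13791) = 1057/1250 ≈ 0.845600
step 7 [3.5y] swap r/2=1973/63191: DF=(1 − 1973/63191·(0.978000+0.943100+0.941000+0.921200+0.887500+0.845600))/(1+1973/63191) = 8027/10000 ≈ 0.802700
step 8 [4y] zero: DF = P = 943/1250 ≈ 0.754400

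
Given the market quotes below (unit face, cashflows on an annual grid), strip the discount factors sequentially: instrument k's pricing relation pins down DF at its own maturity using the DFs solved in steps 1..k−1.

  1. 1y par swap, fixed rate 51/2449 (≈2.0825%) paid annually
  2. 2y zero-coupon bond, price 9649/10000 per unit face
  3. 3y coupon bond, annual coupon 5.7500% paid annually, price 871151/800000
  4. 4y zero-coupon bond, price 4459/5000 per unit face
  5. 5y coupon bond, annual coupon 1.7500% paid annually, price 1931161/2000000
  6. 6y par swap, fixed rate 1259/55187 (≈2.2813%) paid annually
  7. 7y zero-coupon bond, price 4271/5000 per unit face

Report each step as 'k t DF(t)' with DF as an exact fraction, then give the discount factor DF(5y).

step 1 [1y] swap r/1=51/2449: DF=(1 − 51/2449·(0))/(1+51/2449) = 2449/2500 ≈ 0.979600
step 2 [2y] zero: DF = P = 9649/10000 ≈ 0.964900
step 3 [3y] bond c/1=23/400: DF=(871151/800000 − 23/400·(0.979600+0.964900))/(1+23/400) = 231/250 ≈ 0.924000
step 4 [4y] zero: DF = P = 4459/5000 ≈ 0.891800
step 5 [5y] bond c/1=7/400: DF=(1931161/2000000 − 7/400·(0.979600+0.964900+0.924000+0.891800))/(1+7/400) = 8843/10000 ≈ 0.884300
step 6 [6y] swap r/1=1259/55187: DF=(1 − 1259/55187·(0.979600+0.964900+0.924000+0.891800+0.884300))/(1+1259/55187) = 8741/10000 ≈ 0.874100
step 7 [7y] zero: DF = P = 4271/5000 ≈ 0.854200

1 1 2449/2500
2 2 9649/10000
3 3 231/250
4 4 4459/5000
5 5 8843/10000
6 6 8741/10000
7 7 4271/5000
DF(5y) = 8843/10000 ≈ 0.884300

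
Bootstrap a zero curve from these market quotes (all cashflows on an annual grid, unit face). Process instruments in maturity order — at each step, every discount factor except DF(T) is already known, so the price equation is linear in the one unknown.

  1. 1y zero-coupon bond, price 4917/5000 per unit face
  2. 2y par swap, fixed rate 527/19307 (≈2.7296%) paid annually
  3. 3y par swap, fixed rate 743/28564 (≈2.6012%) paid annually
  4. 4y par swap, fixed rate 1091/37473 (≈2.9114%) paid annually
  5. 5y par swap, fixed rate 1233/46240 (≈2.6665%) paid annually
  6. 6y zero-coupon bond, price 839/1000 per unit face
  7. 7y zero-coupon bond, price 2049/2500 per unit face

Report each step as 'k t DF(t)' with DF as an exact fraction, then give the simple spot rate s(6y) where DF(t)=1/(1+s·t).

1 1 4917/5000
2 2 9473/10000
3 3 9257/10000
4 4 8909/10000
5 5 8767/10000
6 6 839/1000
7 7 2049/2500
s(6y) = (1/(839/1000) − 1)/(6) = 161/5034 ≈ 3.1983%

step 1 [1y] zero: DF = P = 4917/5000 ≈ 0.983400
step 2 [2y] swap r/1=527/19307: DF=(1 − 527/19307·(0.983400))/(1+527/19307) = 9473/10000 ≈ 0.947300
step 3 [3y] swap r/1=743/28564: DF=(1 − 743/28564·(0.983400+0.947300))/(1+743/28564) = 9257/10000 ≈ 0.925700
step 4 [4y] swap r/1=1091/37473: DF=(1 − 1091/37473·(0.983400+0.947300+0.925700))/(1+1091/37473) = 8909/10000 ≈ 0.890900
step 5 [5y] swap r/1=1233/46240: DF=(1 − 1233/46240·(0.983400+0.947300+0.925700+0.890900))/(1+1233/46240) = 8767/10000 ≈ 0.876700
step 6 [6y] zero: DF = P = 839/1000 ≈ 0.839000
step 7 [7y] zero: DF = P = 2049/2500 ≈ 0.819600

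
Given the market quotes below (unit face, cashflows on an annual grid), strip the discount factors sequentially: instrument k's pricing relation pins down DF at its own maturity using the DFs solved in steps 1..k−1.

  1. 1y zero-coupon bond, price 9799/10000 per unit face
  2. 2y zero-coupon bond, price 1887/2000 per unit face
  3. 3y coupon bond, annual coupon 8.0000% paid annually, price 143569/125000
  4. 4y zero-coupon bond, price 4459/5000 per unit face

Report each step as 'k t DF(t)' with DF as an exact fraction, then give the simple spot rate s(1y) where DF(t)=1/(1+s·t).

step 1 [1y] zero: DF = P = 9799/10000 ≈ 0.979900
step 2 [2y] zero: DF = P = 1887/2000 ≈ 0.943500
step 3 [3y] bond c/1=2/25: DF=(143569/125000 − 2/25·(0.979900+0.943500))/(1+2/25) = 921/1000 ≈ 0.921000
step 4 [4y] zero: DF = P = 4459/5000 ≈ 0.891800

1 1 9799/10000
2 2 1887/2000
3 3 921/1000
4 4 4459/5000
s(1y) = (1/(9799/10000) − 1)/(1) = 201/9799 ≈ 2.0512%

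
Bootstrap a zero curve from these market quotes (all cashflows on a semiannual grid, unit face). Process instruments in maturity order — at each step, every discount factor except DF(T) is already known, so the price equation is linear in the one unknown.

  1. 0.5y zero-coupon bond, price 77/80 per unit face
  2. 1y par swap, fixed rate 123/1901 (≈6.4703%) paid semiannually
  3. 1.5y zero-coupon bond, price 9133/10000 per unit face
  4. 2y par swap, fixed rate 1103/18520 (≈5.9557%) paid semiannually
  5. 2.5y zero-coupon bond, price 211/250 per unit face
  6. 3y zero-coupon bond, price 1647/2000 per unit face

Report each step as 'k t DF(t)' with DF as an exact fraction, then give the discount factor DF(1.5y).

step 1 [0.5y] zero: DF = P = 77/80 ≈ 0.962500
step 2 [1y] swap r/2=123/3802: DF=(1 − 123/3802·(0.962500))/(1+123/3802) = 1877/2000 ≈ 0.938500
step 3 [1.5y] zero: DF = P = 9133/10000 ≈ 0.913300
step 4 [2y] swap r/2=1103/37040: DF=(1 − 1103/37040·(0.962500+0.938500+0.913300))/(1+1103/37040) = 8897/10000 ≈ 0.889700
step 5 [2.5y] zero: DF = P = 211/250 ≈ 0.844000
step 6 [3y] zero: DF = P = 1647/2000 ≈ 0.823500

1 1/2 77/80
2 1 1877/2000
3 3/2 9133/10000
4 2 8897/10000
5 5/2 211/250
6 3 1647/2000
DF(1.5y) = 9133/10000 ≈ 0.913300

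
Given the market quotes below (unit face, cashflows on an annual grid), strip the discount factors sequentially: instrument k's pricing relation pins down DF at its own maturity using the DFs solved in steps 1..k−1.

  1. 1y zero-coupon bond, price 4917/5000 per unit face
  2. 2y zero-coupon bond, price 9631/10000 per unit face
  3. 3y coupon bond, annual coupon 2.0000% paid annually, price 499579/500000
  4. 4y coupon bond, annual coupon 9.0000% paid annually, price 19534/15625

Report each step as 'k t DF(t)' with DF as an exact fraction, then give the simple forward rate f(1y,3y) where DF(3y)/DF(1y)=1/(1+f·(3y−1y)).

1 1 4917/5000
2 2 9631/10000
3 3 4707/5000
4 4 1817/2000
f(1y,3y) = ((4917/5000)/(4707/5000) − 1)/(2) = 35/1569 ≈ 2.2307%

step 1 [1y] zero: DF = P = 4917/5000 ≈ 0.983400
step 2 [2y] zero: DF = P = 9631/10000 ≈ 0.963100
step 3 [3y] bond c/1=1/50: DF=(499579/500000 − 1/50·(0.983400+0.963100))/(1+1/50) = 4707/5000 ≈ 0.941400
step 4 [4y] bond c/1=9/100: DF=(19534/15625 − 9/100·(0.983400+0.963100+0.941400))/(1+9/100) = 1817/2000 ≈ 0.908500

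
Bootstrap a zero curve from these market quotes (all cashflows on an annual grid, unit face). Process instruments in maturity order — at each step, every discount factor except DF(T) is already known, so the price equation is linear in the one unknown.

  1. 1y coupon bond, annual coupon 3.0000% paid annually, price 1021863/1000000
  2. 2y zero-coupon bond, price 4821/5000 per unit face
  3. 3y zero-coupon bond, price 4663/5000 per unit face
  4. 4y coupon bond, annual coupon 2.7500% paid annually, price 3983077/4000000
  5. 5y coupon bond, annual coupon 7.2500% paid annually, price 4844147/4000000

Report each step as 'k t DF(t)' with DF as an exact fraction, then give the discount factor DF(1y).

1 1 9921/10000
2 2 4821/5000
3 3 4663/5000
4 4 4459/5000
5 5 546/625
DF(1y) = 9921/10000 ≈ 0.992100

step 1 [1y] bond c/1=3/100: DF=(1021863/1000000 − 3/100·(0))/(1+3/100) = 9921/10000 ≈ 0.992100
step 2 [2y] zero: DF = P = 4821/5000 ≈ 0.964200
step 3 [3y] zero: DF = P = 4663/5000 ≈ 0.932600
step 4 [4y] bond c/1=11/400: DF=(3983077/4000000 − 11/400·(0.992100+0.964200+0.932600))/(1+11/400) = 4459/5000 ≈ 0.891800
step 5 [5y] bond c/1=29/400: DF=(4844147/4000000 − 29/400·(0.992100+0.964200+0.932600+0.891800))/(1+29/400) = 546/625 ≈ 0.873600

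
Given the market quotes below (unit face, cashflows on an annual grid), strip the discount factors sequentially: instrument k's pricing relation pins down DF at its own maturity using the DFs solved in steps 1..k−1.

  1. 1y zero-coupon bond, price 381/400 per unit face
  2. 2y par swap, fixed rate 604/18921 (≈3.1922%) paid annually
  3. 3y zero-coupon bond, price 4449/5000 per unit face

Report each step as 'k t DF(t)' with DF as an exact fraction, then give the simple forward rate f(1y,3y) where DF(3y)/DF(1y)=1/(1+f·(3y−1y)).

step 1 [1y] zero: DF = P = 381/400 ≈ 0.952500
step 2 [2y] swap r/1=604/18921: DF=(1 − 604/18921·(0.952500))/(1+604/18921) = 2349/2500 ≈ 0.939600
step 3 [3y] zero: DF = P = 4449/5000 ≈ 0.889800

1 1 381/400
2 2 2349/2500
3 3 4449/5000
f(1y,3y) = ((381/400)/(4449/5000) − 1)/(2) = 209/5932 ≈ 3.5233%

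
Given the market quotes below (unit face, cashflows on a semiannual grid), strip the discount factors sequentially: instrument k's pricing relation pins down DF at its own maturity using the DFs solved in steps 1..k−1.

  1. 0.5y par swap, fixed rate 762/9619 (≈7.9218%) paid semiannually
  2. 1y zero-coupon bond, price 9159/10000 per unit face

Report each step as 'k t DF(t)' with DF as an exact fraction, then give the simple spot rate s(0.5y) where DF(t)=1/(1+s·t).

step 1 [0.5y] swap r/2=381/9619: DF=(1 − 381/9619·(0))/(1+381/9619) = 9619/10000 ≈ 0.961900
step 2 [1y] zero: DF = P = 9159/10000 ≈ 0.915900

1 1/2 9619/10000
2 1 9159/10000
s(0.5y) = (1/(9619/10000) − 1)/(1/2) = 762/9619 ≈ 7.9218%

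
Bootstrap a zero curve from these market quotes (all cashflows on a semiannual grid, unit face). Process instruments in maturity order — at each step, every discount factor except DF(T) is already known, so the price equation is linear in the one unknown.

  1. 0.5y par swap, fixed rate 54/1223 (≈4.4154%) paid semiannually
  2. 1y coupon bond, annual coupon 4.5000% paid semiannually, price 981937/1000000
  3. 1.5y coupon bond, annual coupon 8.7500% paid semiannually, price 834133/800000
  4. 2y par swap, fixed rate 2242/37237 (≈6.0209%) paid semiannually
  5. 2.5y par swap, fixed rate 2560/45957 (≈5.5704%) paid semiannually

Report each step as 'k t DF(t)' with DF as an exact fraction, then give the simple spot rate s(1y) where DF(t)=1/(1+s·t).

step 1 [0.5y] swap r/2=27/1223: DF=(1 − 27/1223·(0))/(1+27/1223) = 1223/1250 ≈ 0.978400
step 2 [1y] bond c/2=9/400: DF=(981937/1000000 − 9/400·(0.978400))/(1+9/400) = 2347/2500 ≈ 0.938800
step 3 [1.5y] bond c/2=7/160: DF=(834133/800000 − 7/160·(0.978400+0.938800))/(1+7/160) = 4593/5000 ≈ 0.918600
step 4 [2y] swap r/2=1121/37237: DF=(1 − 1121/37237·(0.978400+0.938800+0.918600))/(1+1121/37237) = 8879/10000 ≈ 0.887900
step 5 [2.5y] swap r/2=1280/45957: DF=(1 − 1280/45957·(0.978400+0.938800+0.918600+0.887900))/(1+1280/45957) = 109/125 ≈ 0.872000

1 1/2 1223/1250
2 1 2347/2500
3 3/2 4593/5000
4 2 8879/10000
5 5/2 109/125
s(1y) = (1/(2347/2500) − 1)/(1) = 153/2347 ≈ 6.5190%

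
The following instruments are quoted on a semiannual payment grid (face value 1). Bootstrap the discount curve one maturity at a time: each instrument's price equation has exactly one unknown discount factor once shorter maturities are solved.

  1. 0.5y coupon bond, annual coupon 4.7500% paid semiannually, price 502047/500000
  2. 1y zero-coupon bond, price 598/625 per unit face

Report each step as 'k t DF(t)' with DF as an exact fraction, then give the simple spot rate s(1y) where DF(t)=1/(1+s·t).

step 1 [0.5y] bond c/2=19/800: DF=(502047/500000 − 19/800·(0))/(1+19/800) = 613/625 ≈ 0.980800
step 2 [1y] zero: DF = P = 598/625 ≈ 0.956800

1 1/2 613/625
2 1 598/625
s(1y) = (1/(598/625) − 1)/(1) = 27/598 ≈ 4.5151%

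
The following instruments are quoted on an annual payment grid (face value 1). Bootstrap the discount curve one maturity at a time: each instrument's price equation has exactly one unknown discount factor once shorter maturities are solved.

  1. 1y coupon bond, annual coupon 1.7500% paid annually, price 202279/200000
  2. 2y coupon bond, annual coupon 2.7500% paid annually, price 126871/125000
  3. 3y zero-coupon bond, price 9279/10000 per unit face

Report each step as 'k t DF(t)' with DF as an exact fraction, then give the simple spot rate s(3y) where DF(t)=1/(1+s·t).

1 1 497/500
2 2 2403/2500
3 3 9279/10000
s(3y) = (1/(9279/10000) − 1)/(3) = 721/27837 ≈ 2.5901%

step 1 [1y] bond c/1=7/400: DF=(202279/200000 − 7/400·(0))/(1+7/400) = 497/500 ≈ 0.994000
step 2 [2y] bond c/1=11/400: DF=(126871/125000 − 11/400·(0.994000))/(1+11/400) = 2403/2500 ≈ 0.961200
step 3 [3y] zero: DF = P = 9279/10000 ≈ 0.927900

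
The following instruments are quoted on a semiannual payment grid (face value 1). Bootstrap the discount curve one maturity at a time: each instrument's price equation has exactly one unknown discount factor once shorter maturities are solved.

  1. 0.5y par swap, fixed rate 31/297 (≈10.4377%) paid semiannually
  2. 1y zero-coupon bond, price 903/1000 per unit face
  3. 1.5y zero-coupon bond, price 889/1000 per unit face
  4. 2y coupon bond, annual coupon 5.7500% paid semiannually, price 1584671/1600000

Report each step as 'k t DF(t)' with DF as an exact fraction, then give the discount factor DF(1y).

step 1 [0.5y] swap r/2=31/594: DF=(1 − 31/594·(0))/(1+31/594) = 594/625 ≈ 0.950400
step 2 [1y] zero: DF = P = 903/1000 ≈ 0.903000
step 3 [1.5y] zero: DF = P = 889/1000 ≈ 0.889000
step 4 [2y] bond c/2=23/800: DF=(1584671/1600000 − 23/800·(0.950400+0.903000+0.889000))/(1+23/800) = 8861/10000 ≈ 0.886100

1 1/2 594/625
2 1 903/1000
3 3/2 889/1000
4 2 8861/10000
DF(1y) = 903/1000 ≈ 0.903000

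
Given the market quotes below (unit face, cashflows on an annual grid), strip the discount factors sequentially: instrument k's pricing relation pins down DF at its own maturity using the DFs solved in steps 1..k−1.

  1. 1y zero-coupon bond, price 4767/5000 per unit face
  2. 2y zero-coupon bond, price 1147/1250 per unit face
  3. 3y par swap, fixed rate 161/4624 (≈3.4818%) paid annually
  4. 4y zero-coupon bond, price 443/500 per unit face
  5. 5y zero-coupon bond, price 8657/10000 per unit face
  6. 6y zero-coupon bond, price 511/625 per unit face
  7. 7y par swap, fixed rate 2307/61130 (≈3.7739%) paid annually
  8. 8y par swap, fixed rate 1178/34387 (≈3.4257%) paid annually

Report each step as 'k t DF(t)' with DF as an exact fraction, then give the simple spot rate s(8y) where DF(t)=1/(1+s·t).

1 1 4767/5000
2 2 1147/1250
3 3 4517/5000
4 4 443/500
5 5 8657/10000
6 6 511/625
7 7 7693/10000
8 8 1911/2500
s(8y) = (1/(1911/2500) − 1)/(8) = 589/15288 ≈ 3.8527%

step 1 [1y] zero: DF = P = 4767/5000 ≈ 0.953400
step 2 [2y] zero: DF = P = 1147/1250 ≈ 0.917600
step 3 [3y] swap r/1=161/4624: DF=(1 − 161/4624·(0.953400+0.917600))/(1+161/4624) = 4517/5000 ≈ 0.903400
step 4 [4y] zero: DF = P = 443/500 ≈ 0.886000
step 5 [5y] zero: DF = P = 8657/10000 ≈ 0.865700
step 6 [6y] zero: DF = P = 511/625 ≈ 0.817600
step 7 [7y] swap r/1=2307/61130: DF=(1 − 2307/61130·(0.953400+0.917600+0.903400+0.886000+0.865700+0.817600))/(1+2307/61130) = 7693/10000 ≈ 0.769300
step 8 [8y] swap r/1=1178/34387: DF=(1 − 1178/34387·(0.953400+0.917600+0.903400+0.886000+0.865700+0.817600+0.769300))/(1+1178/34387) = 1911/2500 ≈ 0.764400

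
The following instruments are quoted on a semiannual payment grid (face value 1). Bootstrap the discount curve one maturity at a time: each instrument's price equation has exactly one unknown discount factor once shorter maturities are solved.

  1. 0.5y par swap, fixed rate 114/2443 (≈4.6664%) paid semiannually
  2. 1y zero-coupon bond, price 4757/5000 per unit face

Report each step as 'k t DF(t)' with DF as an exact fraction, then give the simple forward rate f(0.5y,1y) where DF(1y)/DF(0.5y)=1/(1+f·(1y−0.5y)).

step 1 [0.5y] swap r/2=57/2443: DF=(1 − 57/2443·(0))/(1+57/2443) = 2443/2500 ≈ 0.977200
step 2 [1y] zero: DF = P = 4757/5000 ≈ 0.951400

1 1/2 2443/2500
2 1 4757/5000
f(0.5y,1y) = ((2443/2500)/(4757/5000) − 1)/(1/2) = 258/4757 ≈ 5.4236%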